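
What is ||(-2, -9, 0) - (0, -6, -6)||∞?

max(|x_i - y_i|) = max(|-2 - 0|, |-9 - (-6)|, |0 - (-6)|) = max(2, 3, 6) = 6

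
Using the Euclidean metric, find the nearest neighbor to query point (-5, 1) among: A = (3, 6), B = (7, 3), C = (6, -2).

Distances: d(A) ≈ 9.434, d(B) ≈ 12.1655, d(C) ≈ 11.4018. Nearest: A = (3, 6) with distance 9.434.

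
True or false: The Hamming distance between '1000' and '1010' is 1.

Differing positions: 3. Hamming distance = 1, so the claim is true.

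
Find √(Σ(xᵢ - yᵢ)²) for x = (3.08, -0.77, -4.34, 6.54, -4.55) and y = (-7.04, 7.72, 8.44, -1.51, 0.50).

√(Σ(x_i - y_i)²) = √((3.08 - (-7.04))² + (-0.77 - 7.72)² + (-4.34 - 8.44)² + (6.54 - (-1.51))² + (-4.55 - 0.5)²)
= √(10.12² + (-8.49)² + (-12.78)² + 8.05² + (-5.05)²) = √(102.4144 + 72.0801 + 163.3284 + 64.8025 + 25.5025) = √428.1279 ≈ 20.6913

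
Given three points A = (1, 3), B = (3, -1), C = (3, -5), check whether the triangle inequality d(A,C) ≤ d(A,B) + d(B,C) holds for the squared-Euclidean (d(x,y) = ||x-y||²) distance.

d(A,B) = 2² + 4² = 20, d(B,C) = 0² + 4² = 16, d(A,C) = 2² + 8² = 68.
d(A,C) = 68 > 20 + 16 = 36. Triangle inequality is VIOLATED. (Squared-Euclidean is not a metric — this is a counterexample.)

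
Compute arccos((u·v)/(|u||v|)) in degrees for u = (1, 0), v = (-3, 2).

With u = (1, 0), v = (-3, 2):
u·v = 1·(-3) + 0·2 = (-3) + 0 = -3.
|u| = √(1² + 0²) = √1, |v| = √((-3)² + 2²) = √13, so |u||v| = √(1·13) = √13.
cos θ = (u·v)/(|u||v|) = -3/√13 ≈ -0.83205
θ = arccos(-0.83205) ≈ 146.31°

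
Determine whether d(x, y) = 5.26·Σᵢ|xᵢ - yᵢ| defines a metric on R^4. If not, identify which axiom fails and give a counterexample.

Yes. The L1 (Manhattan) norm induces a metric on R^4, and multiplying a metric by a positive constant 5.26 > 0 preserves all four axioms: non-negativity (5.26·||x-y|| ≥ 0), identity (5.26·||x-y|| = 0 ⟺ ||x-y|| = 0 ⟺ x = y), symmetry (||x-y|| = ||y-x||), and the triangle inequality (5.26·||x-z|| ≤ 5.26·||x-y|| + 5.26·||y-z||). So d is a metric.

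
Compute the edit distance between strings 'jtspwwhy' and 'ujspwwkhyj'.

Let D[i][j] be the edit distance between the first i characters of 'jtspwwhy' and the first j characters of 'ujspwwkhyj', with D[i][0] = i, D[0][j] = j, and D[i][j] = D[i-1][j-1] if the characters match, else 1 + min(D[i-1][j], D[i][j-1], D[i-1][j-1]). Filling the table (rows: prefixes of 'jtspwwhy', columns: prefixes of 'ujspwwkhyj'):
     ε  u  j  s  p  w  w  k  h  y  j
  ε  0  1  2  3  4  5  6  7  8  9 10
  j  1  1  1  2  3  4  5  6  7  8  9
  t  2  2  2  2  3  4  5  6  7  8  9
  s  3  3  3  2  3  4  5  6  7  8  9
  p  4  4  4  3  2  3  4  5  6  7  8
  w  5  5  5  4  3  2  3  4  5  6  7
  w  6  6  6  5  4  3  2  3  4  5  6
  h  7  7  7  6  5  4  3  3  3  4  5
  y  8  8  8  7  6  5  4  4  4  3  4
The bottom-right entry gives D[8][10] = 4, so no sequence of fewer than 4 edits works. Backtracking through the table gives one optimal edit sequence (4 edits):
  jtspwwhy → utspwwhy (sub j→u @1)
  utspwwhy → ujspwwhy (sub t→j @2)
  ujspwwhy → ujspwwkhy (ins k @7)
  ujspwwkhy → ujspwwkhyj (ins j @10)
Edit distance = 4.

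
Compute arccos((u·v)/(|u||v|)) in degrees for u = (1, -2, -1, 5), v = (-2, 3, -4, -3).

With u = (1, -2, -1, 5), v = (-2, 3, -4, -3):
u·v = 1·(-2) + (-2)·3 + (-1)·(-4) + 5·(-3) = (-2) + (-6) + 4 + (-15) = -19.
|u| = √(1² + (-2)² + (-1)² + 5²) = √31, |v| = √((-2)² + 3² + (-4)² + (-3)²) = √38, so |u||v| = √(31·38) = √1178.
cos θ = (u·v)/(|u||v|) = -19/√1178 ≈ -0.553581
θ = arccos(-0.553581) ≈ 123.61°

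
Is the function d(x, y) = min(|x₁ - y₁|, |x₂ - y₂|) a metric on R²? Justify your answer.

No. d fails identity of indiscernibles: take x = (-4, 0) and y = (-4, 7). Then d(x,y) = min(|-4 - (-4)|, |0 - 7|) = min(0, 7) = 0, yet x ≠ y.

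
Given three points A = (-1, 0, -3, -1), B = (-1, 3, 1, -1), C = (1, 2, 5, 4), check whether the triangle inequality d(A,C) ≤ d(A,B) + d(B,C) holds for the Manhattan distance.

d(A,B) = 0 + 3 + 4 + 0 = 7, d(B,C) = 2 + 1 + 4 + 5 = 12, d(A,C) = 2 + 2 + 8 + 5 = 17.
d(A,C) = 17 ≤ 7 + 12 = 19. Triangle inequality is satisfied.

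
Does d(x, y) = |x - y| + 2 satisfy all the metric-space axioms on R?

No. d fails identity of indiscernibles (specifically d(x,x) = 0): d(-2, -2) = |-2 - (-2)| + 2 = 0 + 2 = 2 ≠ 0.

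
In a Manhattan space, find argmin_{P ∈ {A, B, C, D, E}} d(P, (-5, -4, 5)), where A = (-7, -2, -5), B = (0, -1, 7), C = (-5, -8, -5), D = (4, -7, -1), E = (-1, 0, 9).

Distances: d(A) = 14, d(B) = 10, d(C) = 14, d(D) = 18, d(E) = 12. Nearest: B = (0, -1, 7) with distance 10.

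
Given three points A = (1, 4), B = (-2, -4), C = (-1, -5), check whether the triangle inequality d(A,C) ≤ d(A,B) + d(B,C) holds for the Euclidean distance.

d(A,B) = √(3² + 8²) = √73 ≈ 8.544, d(B,C) = √(1² + 1²) = √2 ≈ 1.4142, d(A,C) = √(2² + 9²) = √85 ≈ 9.2195.
d(A,C) ≈ 9.2195 ≤ 8.544 + 1.4142 = 9.9582. Triangle inequality is satisfied.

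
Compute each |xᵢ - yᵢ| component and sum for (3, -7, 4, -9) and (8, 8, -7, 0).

Σ|x_i - y_i| = |3 - 8| + |-7 - 8| + |4 - (-7)| + |-9 - 0| = 5 + 15 + 11 + 9 = 40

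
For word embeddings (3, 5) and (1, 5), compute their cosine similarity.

With u = (3, 5), v = (1, 5):
u·v = 3·1 + 5·5 = 3 + 25 = 28.
|u| = √(3² + 5²) = √34, |v| = √(1² + 5²) = √26, so |u||v| = √(34·26) = √884.
cos θ = (u·v)/(|u||v|) = 28/√884 ≈ 0.9417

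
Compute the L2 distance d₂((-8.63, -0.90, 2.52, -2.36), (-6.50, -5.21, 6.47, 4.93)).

√(Σ(x_i - y_i)²) = √((-8.63 - (-6.5))² + (-0.9 - (-5.21))² + (2.52 - 6.47)² + (-2.36 - 4.93)²)
= √((-2.13)² + 4.31² + (-3.95)² + (-7.29)²) = √(4.5369 + 18.5761 + 15.6025 + 53.1441) = √91.8596 ≈ 9.5843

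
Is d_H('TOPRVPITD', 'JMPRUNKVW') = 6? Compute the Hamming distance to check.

Differing positions: 1, 2, 5, 6, 7, 8, 9. Hamming distance = 7, so the claim that d_H = 6 is false.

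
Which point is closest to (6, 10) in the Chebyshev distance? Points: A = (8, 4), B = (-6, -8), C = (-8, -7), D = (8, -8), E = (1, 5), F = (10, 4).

Distances: d(A) = 6, d(B) = 18, d(C) = 17, d(D) = 18, d(E) = 5, d(F) = 6. Nearest: E = (1, 5) with distance 5.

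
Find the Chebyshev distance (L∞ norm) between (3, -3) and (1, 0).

max(|x_i - y_i|) = max(|3 - 1|, |-3 - 0|) = max(2, 3) = 3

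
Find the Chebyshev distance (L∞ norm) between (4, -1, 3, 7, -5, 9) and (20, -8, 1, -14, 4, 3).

max(|x_i - y_i|) = max(|4 - 20|, |-1 - (-8)|, |3 - 1|, |7 - (-14)|, |-5 - 4|, |9 - 3|) = max(16, 7, 2, 21, 9, 6) = 21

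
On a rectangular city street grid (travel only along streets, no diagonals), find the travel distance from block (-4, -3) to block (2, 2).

Σ|x_i - y_i| = |-4 - 2| + |-3 - 2| = 6 + 5 = 11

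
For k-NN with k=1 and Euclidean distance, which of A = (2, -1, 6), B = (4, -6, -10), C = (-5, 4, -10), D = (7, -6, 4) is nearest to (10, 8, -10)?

Distances: d(A) ≈ 20.025, d(B) ≈ 15.2315, d(C) ≈ 15.5242, d(D) ≈ 20.025. Nearest: B = (4, -6, -10) with distance 15.2315.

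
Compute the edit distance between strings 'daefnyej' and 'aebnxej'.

Let D[i][j] be the edit distance between the first i characters of 'daefnyej' and the first j characters of 'aebnxej', with D[i][0] = i, D[0][j] = j, and D[i][j] = D[i-1][j-1] if the characters match, else 1 + min(D[i-1][j], D[i][j-1], D[i-1][j-1]). Filling the table (rows: prefixes of 'daefnyej', columns: prefixes of 'aebnxej'):
     ε  a  e  b  n  x  e  j
  ε  0  1  2  3  4  5  6  7
  d  1  1  2  3  4  5  6  7
  a  2  1  2  3  4  5  6  7
  e  3  2  1  2  3  4  5  6
  f  4  3  2  2  3  4  5  6
  n  5  4  3  3  2  3  4  5
  y  6  5  4  4  3  3  4  5
  e  7  6  5  5  4  4  3  4
  j  8  7  6  6  5  5  4  3
The bottom-right entry gives D[8][7] = 3, so no sequence of fewer than 3 edits works. Backtracking through the table gives one optimal edit sequence (3 edits):
  daefnyej → aefnyej (del d @1)
  aefnyej → aebnyej (sub f→b @3)
  aebnyej → aebnxej (sub y→x @5)
Edit distance = 3.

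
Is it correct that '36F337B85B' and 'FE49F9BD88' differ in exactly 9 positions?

Differing positions: 1, 2, 3, 4, 5, 6, 8, 9, 10. Hamming distance = 9, so the claim is true.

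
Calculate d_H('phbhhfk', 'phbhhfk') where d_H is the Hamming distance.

Differing positions: none. Hamming distance = 0.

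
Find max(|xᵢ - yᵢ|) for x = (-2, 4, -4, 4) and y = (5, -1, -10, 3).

max(|x_i - y_i|) = max(|-2 - 5|, |4 - (-1)|, |-4 - (-10)|, |4 - 3|) = max(7, 5, 6, 1) = 7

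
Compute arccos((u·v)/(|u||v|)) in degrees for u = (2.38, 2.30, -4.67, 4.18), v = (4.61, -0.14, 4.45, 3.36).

With u = (2.38, 2.30, -4.67, 4.18), v = (4.61, -0.14, 4.45, 3.36):
u·v = 2.38·4.61 + 2.3·(-0.14) + (-4.67)·4.45 + 4.18·3.36 = 10.9718 + (-0.322) + (-20.7815) + 14.0448 = 3.9131.
|u| = √(2.38² + 2.3² + (-4.67)² + 4.18²) = √(5.6644 + 5.29 + 21.8089 + 17.4724) = √50.2357, |v| = √(4.61² + (-0.14)² + 4.45² + 3.36²) = √(21.2521 + 0.0196 + 19.8025 + 11.2896) = √52.3638.
cos θ = (u·v)/(|u||v|) = 3.9131/(√50.2357·√52.3638) ≈ 0.076296
θ = arccos(0.076296) ≈ 85.62°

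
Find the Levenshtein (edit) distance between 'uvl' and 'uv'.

Let D[i][j] be the edit distance between the first i characters of 'uvl' and the first j characters of 'uv', with D[i][0] = i, D[0][j] = j, and D[i][j] = D[i-1][j-1] if the characters match, else 1 + min(D[i-1][j], D[i][j-1], D[i-1][j-1]). Filling the table (rows: prefixes of 'uvl', columns: prefixes of 'uv'):
     ε  u  v
  ε  0  1  2
  u  1  0  1
  v  2  1  0
  l  3  2  1
The bottom-right entry gives D[3][2] = 1, so no sequence of fewer than 1 edit works. Backtracking through the table gives one optimal edit sequence (1 edit):
  uvl → uv (del l @3)
Edit distance = 1.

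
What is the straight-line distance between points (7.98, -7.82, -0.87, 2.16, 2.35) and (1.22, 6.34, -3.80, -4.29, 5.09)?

√(Σ(x_i - y_i)²) = √((7.98 - 1.22)² + (-7.82 - 6.34)² + (-0.87 - (-3.8))² + (2.16 - (-4.29))² + (2.35 - 5.09)²)
= √(6.76² + (-14.16)² + 2.93² + 6.45² + (-2.74)²) = √(45.6976 + 200.5056 + 8.5849 + 41.6025 + 7.5076) = √303.8982 ≈ 17.4327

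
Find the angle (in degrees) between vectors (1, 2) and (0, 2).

With u = (1, 2), v = (0, 2):
u·v = 1·0 + 2·2 = 0 + 4 = 4.
|u| = √(1² + 2²) = √5, |v| = √(0² + 2²) = √4, so |u||v| = √(5·4) = √20.
cos θ = (u·v)/(|u||v|) = 4/√20 ≈ 0.894427
θ = arccos(0.894427) ≈ 26.57°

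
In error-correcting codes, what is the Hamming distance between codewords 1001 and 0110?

Differing positions: 1, 2, 3, 4. Hamming distance = 4.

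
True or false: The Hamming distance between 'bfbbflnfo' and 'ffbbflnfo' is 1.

Differing positions: 1. Hamming distance = 1, so the claim is true.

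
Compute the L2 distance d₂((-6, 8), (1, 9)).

√(Σ(x_i - y_i)²) = √((-6 - 1)² + (8 - 9)²)
= √((-7)² + (-1)²) = √(49 + 1) = √50 ≈ 7.0711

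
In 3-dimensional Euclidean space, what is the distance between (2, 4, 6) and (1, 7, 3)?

√(Σ(x_i - y_i)²) = √((2 - 1)² + (4 - 7)² + (6 - 3)²)
= √(1² + (-3)² + 3²) = √(1 + 9 + 9) = √19 ≈ 4.3589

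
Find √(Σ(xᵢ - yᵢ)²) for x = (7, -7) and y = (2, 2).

√(Σ(x_i - y_i)²) = √((7 - 2)² + (-7 - 2)²)
= √(5² + (-9)²) = √(25 + 81) = √106 ≈ 10.2956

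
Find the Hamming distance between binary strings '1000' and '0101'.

Differing positions: 1, 2, 4. Hamming distance = 3.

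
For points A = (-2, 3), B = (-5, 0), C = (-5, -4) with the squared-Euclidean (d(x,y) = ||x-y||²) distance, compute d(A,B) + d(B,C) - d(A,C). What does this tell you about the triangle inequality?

d(A,B) = 3² + 3² = 18, d(B,C) = 0² + 4² = 16, d(A,C) = 3² + 7² = 58.
d(A,B) + d(B,C) - d(A,C) = 18 + 16 - 58 = 34 - 58 = -24. This is < 0, so the triangle inequality FAILS for these points (squared-Euclidean is not a metric).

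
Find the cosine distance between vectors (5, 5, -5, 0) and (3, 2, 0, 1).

With u = (5, 5, -5, 0), v = (3, 2, 0, 1):
u·v = 5·3 + 5·2 + (-5)·0 + 0·1 = 15 + 10 + 0 + 0 = 25.
|u| = √(5² + 5² + (-5)² + 0²) = √75, |v| = √(3² + 2² + 0² + 1²) = √14, so |u||v| = √(75·14) = √1050.
cos θ = (u·v)/(|u||v|) = 25/√1050 ≈ 0.7715
Cosine distance = 1 - cos θ ≈ 1 - 0.7715 = 0.2285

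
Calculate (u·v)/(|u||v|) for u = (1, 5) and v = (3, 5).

With u = (1, 5), v = (3, 5):
u·v = 1·3 + 5·5 = 3 + 25 = 28.
|u| = √(1² + 5²) = √26, |v| = √(3² + 5²) = √34, so |u||v| = √(26·34) = √884.
cos θ = (u·v)/(|u||v|) = 28/√884 ≈ 0.9417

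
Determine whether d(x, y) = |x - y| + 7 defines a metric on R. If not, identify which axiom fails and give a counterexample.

No. d fails identity of indiscernibles (specifically d(x,x) = 0): d(-8, -8) = |-8 - (-8)| + 7 = 0 + 7 = 7 ≠ 0.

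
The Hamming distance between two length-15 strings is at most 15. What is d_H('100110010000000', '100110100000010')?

Differing positions: 7, 8, 14. Hamming distance = 3. The maximum possible Hamming distance for length-15 strings is 15, so d_H/15 = 3/15 = 0.2.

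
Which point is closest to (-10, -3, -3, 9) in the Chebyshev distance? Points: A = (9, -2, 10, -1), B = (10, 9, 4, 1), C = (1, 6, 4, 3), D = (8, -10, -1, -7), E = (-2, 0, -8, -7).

Distances: d(A) = 19, d(B) = 20, d(C) = 11, d(D) = 18, d(E) = 16. Nearest: C = (1, 6, 4, 3) with distance 11.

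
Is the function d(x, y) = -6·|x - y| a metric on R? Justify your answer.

No. With c = -6 < 0, d fails non-negativity: d(9, 13) = -6·|9 - 13| = -6·4 = -24 < 0.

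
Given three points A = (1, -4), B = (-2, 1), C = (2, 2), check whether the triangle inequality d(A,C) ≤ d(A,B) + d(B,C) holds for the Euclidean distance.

d(A,B) = √(3² + 5²) = √34 ≈ 5.831, d(B,C) = √(4² + 1²) = √17 ≈ 4.1231, d(A,C) = √(1² + 6²) = √37 ≈ 6.0828.
d(A,C) ≈ 6.0828 ≤ 5.831 + 4.1231 = 9.9541. Triangle inequality is satisfied.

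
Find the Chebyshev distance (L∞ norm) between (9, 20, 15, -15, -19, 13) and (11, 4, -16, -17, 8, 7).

max(|x_i - y_i|) = max(|9 - 11|, |20 - 4|, |15 - (-16)|, |-15 - (-17)|, |-19 - 8|, |13 - 7|) = max(2, 16, 31, 2, 27, 6) = 31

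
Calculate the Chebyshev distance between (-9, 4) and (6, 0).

max(|x_i - y_i|) = max(|-9 - 6|, |4 - 0|) = max(15, 4) = 15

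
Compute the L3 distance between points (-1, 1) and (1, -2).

(Σ|x_i - y_i|^3)^(1/3) = (|-1 - 1|^3 + |1 - (-2)|^3)^(1/3)
= (2^3 + 3^3)^(1/3) = (8 + 27)^(1/3) = (35)^(1/3) ≈ 3.2711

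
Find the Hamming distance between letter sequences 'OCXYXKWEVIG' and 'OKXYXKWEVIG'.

Differing positions: 2. Hamming distance = 1.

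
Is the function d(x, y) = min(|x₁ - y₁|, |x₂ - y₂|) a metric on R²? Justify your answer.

No. d fails identity of indiscernibles: take x = (-5, 0) and y = (-5, 4). Then d(x,y) = min(|-5 - (-5)|, |0 - 4|) = min(0, 4) = 0, yet x ≠ y.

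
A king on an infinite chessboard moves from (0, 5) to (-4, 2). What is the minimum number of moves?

max(|x_i - y_i|) = max(|0 - (-4)|, |5 - 2|) = max(4, 3) = 4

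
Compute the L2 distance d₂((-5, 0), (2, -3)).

√(Σ(x_i - y_i)²) = √((-5 - 2)² + (0 - (-3))²)
= √((-7)² + 3²) = √(49 + 9) = √58 ≈ 7.6158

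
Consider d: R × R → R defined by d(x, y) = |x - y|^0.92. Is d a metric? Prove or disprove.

Yes. With 0 < p = 0.92 ≤ 1, d(x,y) = |x-y|^0.92 is a metric on R. Non-negativity and symmetry are immediate; |x-y|^0.92 = 0 ⟺ |x-y| = 0 ⟺ x = y. For the triangle inequality, the function t ↦ t^0.92 is subadditive on [0,∞) when p ≤ 1, so |x-z|^0.92 ≤ (|x-y| + |y-z|)^0.92 ≤ |x-y|^0.92 + |y-z|^0.92.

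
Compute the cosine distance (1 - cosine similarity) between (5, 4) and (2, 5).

With u = (5, 4), v = (2, 5):
u·v = 5·2 + 4·5 = 10 + 20 = 30.
|u| = √(5² + 4²) = √41, |v| = √(2² + 5²) = √29, so |u||v| = √(41·29) = √1189.
cos θ = (u·v)/(|u||v|) = 30/√1189 ≈ 0.87
Cosine distance = 1 - cos θ ≈ 1 - 0.87 = 0.13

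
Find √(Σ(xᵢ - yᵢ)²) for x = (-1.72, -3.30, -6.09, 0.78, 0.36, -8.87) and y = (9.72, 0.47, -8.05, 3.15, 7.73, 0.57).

√(Σ(x_i - y_i)²) = √((-1.72 - 9.72)² + (-3.3 - 0.47)² + (-6.09 - (-8.05))² + (0.78 - 3.15)² + (0.36 - 7.73)² + (-8.87 - 0.57)²)
= √((-11.44)² + (-3.77)² + 1.96² + (-2.37)² + (-7.37)² + (-9.44)²) = √(130.8736 + 14.2129 + 3.8416 + 5.6169 + 54.3169 + 89.1136) = √297.9755 ≈ 17.262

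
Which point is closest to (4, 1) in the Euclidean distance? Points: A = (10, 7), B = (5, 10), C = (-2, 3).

Distances: d(A) ≈ 8.4853, d(B) ≈ 9.0554, d(C) ≈ 6.3246. Nearest: C = (-2, 3) with distance 6.3246.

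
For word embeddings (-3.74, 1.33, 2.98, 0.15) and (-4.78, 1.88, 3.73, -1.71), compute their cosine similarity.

With u = (-3.74, 1.33, 2.98, 0.15), v = (-4.78, 1.88, 3.73, -1.71):
u·v = (-3.74)·(-4.78) + 1.33·1.88 + 2.98·3.73 + 0.15·(-1.71) = 17.8772 + 2.5004 + 11.1154 + (-0.2565) = 31.2365.
|u| = √((-3.74)² + 1.33² + 2.98² + 0.15²) = √(13.9876 + 1.7689 + 8.8804 + 0.0225) = √24.6594, |v| = √((-4.78)² + 1.88² + 3.73² + (-1.71)²) = √(22.8484 + 3.5344 + 13.9129 + 2.9241) = √43.2198.
cos θ = (u·v)/(|u||v|) = 31.2365/(√24.6594·√43.2198) ≈ 0.9568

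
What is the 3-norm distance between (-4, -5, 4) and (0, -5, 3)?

(Σ|x_i - y_i|^3)^(1/3) = (|-4 - 0|^3 + |-5 - (-5)|^3 + |4 - 3|^3)^(1/3)
= (4^3 + 0^3 + 1^3)^(1/3) = (64 + 0 + 1)^(1/3) = (65)^(1/3) ≈ 4.0207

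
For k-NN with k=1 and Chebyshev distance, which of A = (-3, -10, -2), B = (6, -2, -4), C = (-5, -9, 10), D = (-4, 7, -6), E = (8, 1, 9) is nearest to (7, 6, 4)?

Distances: d(A) = 16, d(B) = 8, d(C) = 15, d(D) = 11, d(E) = 5. Nearest: E = (8, 1, 9) with distance 5.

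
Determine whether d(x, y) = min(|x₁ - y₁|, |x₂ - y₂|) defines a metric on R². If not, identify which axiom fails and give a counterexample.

No. d fails identity of indiscernibles: take x = (-1, 0) and y = (-1, 1). Then d(x,y) = min(|-1 - (-1)|, |0 - 1|) = min(0, 1) = 0, yet x ≠ y.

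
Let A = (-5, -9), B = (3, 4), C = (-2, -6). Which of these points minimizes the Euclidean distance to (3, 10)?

Distances: d(A) ≈ 20.6155, d(B) = 6, d(C) ≈ 16.7631. Nearest: B = (3, 4) with distance 6.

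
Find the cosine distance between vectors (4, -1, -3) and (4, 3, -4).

With u = (4, -1, -3), v = (4, 3, -4):
u·v = 4·4 + (-1)·3 + (-3)·(-4) = 16 + (-3) + 12 = 25.
|u| = √(4² + (-1)² + (-3)²) = √26, |v| = √(4² + 3² + (-4)²) = √41, so |u||v| = √(26·41) = √1066.
cos θ = (u·v)/(|u||v|) = 25/√1066 ≈ 0.7657
Cosine distance = 1 - cos θ ≈ 1 - 0.7657 = 0.2343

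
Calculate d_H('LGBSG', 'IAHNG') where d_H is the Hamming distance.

Differing positions: 1, 2, 3, 4. Hamming distance = 4.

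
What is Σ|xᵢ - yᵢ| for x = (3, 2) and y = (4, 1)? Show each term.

Σ|x_i - y_i| = |3 - 4| + |2 - 1| = 1 + 1 = 2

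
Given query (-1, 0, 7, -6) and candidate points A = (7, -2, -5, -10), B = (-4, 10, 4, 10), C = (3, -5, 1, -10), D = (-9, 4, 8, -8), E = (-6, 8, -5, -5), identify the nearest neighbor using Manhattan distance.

Distances: d(A) = 26, d(B) = 32, d(C) = 19, d(D) = 15, d(E) = 26. Nearest: D = (-9, 4, 8, -8) with distance 15.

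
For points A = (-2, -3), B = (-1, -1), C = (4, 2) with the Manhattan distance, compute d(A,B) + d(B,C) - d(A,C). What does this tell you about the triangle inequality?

d(A,B) = 1 + 2 = 3, d(B,C) = 5 + 3 = 8, d(A,C) = 6 + 5 = 11.
d(A,B) + d(B,C) - d(A,C) = 3 + 8 - 11 = 11 - 11 = 0. This is ≥ 0, so the triangle inequality holds for these points.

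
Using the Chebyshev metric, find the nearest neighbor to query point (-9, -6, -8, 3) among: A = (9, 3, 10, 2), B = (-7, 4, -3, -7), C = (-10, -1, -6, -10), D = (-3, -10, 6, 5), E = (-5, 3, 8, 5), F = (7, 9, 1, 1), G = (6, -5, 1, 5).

Distances: d(A) = 18, d(B) = 10, d(C) = 13, d(D) = 14, d(E) = 16, d(F) = 16, d(G) = 15. Nearest: B = (-7, 4, -3, -7) with distance 10.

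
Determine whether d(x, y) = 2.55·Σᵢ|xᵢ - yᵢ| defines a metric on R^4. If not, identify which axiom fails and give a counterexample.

Yes. The L1 (Manhattan) norm induces a metric on R^4, and multiplying a metric by a positive constant 2.55 > 0 preserves all four axioms: non-negativity (2.55·||x-y|| ≥ 0), identity (2.55·||x-y|| = 0 ⟺ ||x-y|| = 0 ⟺ x = y), symmetry (||x-y|| = ||y-x||), and the triangle inequality (2.55·||x-z|| ≤ 2.55·||x-y|| + 2.55·||y-z||). So d is a metric.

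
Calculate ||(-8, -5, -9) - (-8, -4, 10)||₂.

√(Σ(x_i - y_i)²) = √((-8 - (-8))² + (-5 - (-4))² + (-9 - 10)²)
= √(0² + (-1)² + (-19)²) = √(0 + 1 + 361) = √362 ≈ 19.0263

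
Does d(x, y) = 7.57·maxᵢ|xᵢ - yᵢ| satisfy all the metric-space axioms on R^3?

Yes. The L∞ (Chebyshev) norm induces a metric on R^3, and multiplying a metric by a positive constant 7.57 > 0 preserves all four axioms: non-negativity (7.57·||x-y|| ≥ 0), identity (7.57·||x-y|| = 0 ⟺ ||x-y|| = 0 ⟺ x = y), symmetry (||x-y|| = ||y-x||), and the triangle inequality (7.57·||x-z|| ≤ 7.57·||x-y|| + 7.57·||y-z||). So d is a metric.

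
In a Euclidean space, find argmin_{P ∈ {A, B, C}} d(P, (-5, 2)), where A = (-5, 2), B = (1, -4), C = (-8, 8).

Distances: d(A) = 0, d(B) ≈ 8.4853, d(C) ≈ 6.7082. Nearest: A = (-5, 2) with distance 0.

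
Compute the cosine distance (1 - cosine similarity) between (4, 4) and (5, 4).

With u = (4, 4), v = (5, 4):
u·v = 4·5 + 4·4 = 20 + 16 = 36.
|u| = √(4² + 4²) = √32, |v| = √(5² + 4²) = √41, so |u||v| = √(32·41) = √1312.
cos θ = (u·v)/(|u||v|) = 36/√1312 ≈ 0.9939
Cosine distance = 1 - cos θ ≈ 1 - 0.9939 = 0.0061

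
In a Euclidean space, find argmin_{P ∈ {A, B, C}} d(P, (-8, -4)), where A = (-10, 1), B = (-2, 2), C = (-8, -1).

Distances: d(A) ≈ 5.3852, d(B) ≈ 8.4853, d(C) = 3. Nearest: C = (-8, -1) with distance 3.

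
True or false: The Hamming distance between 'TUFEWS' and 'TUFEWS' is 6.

Differing positions: none. Hamming distance = 0, so the claim that d_H = 6 is false.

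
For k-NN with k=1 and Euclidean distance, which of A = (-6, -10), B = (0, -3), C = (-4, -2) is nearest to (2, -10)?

Distances: d(A) = 8, d(B) ≈ 7.2801, d(C) = 10. Nearest: B = (0, -3) with distance 7.2801.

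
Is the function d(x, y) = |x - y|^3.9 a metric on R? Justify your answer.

No. d(x,y) = |x-y|^3.9 fails the triangle inequality since p = 3.9 > 1. Counterexample: x = -1, y = 7, z = 13. d(x,z) = |-1 - 13|^3.9 = 14^3.9 ≈ 29505.2527, but d(x,y) + d(y,z) = 8^3.9 + 6^3.9 ≈ 3326.9858 + 1083.4026 = 4410.3884. Since 29505.2527 > 4410.3884, the triangle inequality is violated.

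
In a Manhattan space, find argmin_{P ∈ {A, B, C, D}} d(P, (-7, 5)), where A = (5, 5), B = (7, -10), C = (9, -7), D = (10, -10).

Distances: d(A) = 12, d(B) = 29, d(C) = 28, d(D) = 32. Nearest: A = (5, 5) with distance 12.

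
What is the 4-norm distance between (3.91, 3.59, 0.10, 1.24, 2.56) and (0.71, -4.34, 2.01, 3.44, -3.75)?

(Σ|x_i - y_i|^4)^(1/4) = (|3.91 - 0.71|^4 + |3.59 - (-4.34)|^4 + |0.1 - 2.01|^4 + |1.24 - 3.44|^4 + |2.56 - (-3.75)|^4)^(1/4)
= (3.2^4 + 7.93^4 + 1.91^4 + 2.2^4 + 6.31^4)^(1/4) ≈ (104.8576 + 3954.5106 + 13.3086 + 23.4256 + 1585.3218)^(1/4) = (5681.4242)^(1/4) ≈ 8.6819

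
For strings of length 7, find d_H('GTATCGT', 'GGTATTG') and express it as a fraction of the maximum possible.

Differing positions: 2, 3, 4, 5, 6, 7. Hamming distance = 6. The maximum possible Hamming distance for length-7 strings is 7, so d_H/7 = 6/7 ≈ 0.8571.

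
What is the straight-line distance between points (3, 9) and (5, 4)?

√(Σ(x_i - y_i)²) = √((3 - 5)² + (9 - 4)²)
= √((-2)² + 5²) = √(4 + 25) = √29 ≈ 5.3852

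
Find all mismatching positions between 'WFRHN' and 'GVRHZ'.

Differing positions: 1, 2, 5. Hamming distance = 3.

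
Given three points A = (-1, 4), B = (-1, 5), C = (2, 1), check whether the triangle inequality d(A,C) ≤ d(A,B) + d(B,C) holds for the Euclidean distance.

d(A,B) = √(0² + 1²) = √1 = 1, d(B,C) = √(3² + 4²) = √25 = 5, d(A,C) = √(3² + 3²) = √18 ≈ 4.2426.
d(A,C) ≈ 4.2426 ≤ 1 + 5 = 6. Triangle inequality is satisfied.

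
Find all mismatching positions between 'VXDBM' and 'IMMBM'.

Differing positions: 1, 2, 3. Hamming distance = 3.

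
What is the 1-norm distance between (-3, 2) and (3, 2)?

Σ|x_i - y_i| = |-3 - 3| + |2 - 2| = 6 + 0 = 6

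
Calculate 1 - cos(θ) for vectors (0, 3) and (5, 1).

With u = (0, 3), v = (5, 1):
u·v = 0·5 + 3·1 = 0 + 3 = 3.
|u| = √(0² + 3²) = √9, |v| = √(5² + 1²) = √26, so |u||v| = √(9·26) = √234.
cos θ = (u·v)/(|u||v|) = 3/√234 ≈ 0.1961
Cosine distance = 1 - cos θ ≈ 1 - 0.1961 = 0.8039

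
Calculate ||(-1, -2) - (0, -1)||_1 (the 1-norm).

Σ|x_i - y_i| = |-1 - 0| + |-2 - (-1)| = 1 + 1 = 2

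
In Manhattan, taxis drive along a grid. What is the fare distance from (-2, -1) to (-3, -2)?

Σ|x_i - y_i| = |-2 - (-3)| + |-1 - (-2)| = 1 + 1 = 2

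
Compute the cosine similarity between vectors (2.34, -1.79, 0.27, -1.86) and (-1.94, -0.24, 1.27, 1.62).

With u = (2.34, -1.79, 0.27, -1.86), v = (-1.94, -0.24, 1.27, 1.62):
u·v = 2.34·(-1.94) + (-1.79)·(-0.24) + 0.27·1.27 + (-1.86)·1.62 = (-4.5396) + 0.4296 + 0.3429 + (-3.0132) = -6.7803.
|u| = √(2.34² + (-1.79)² + 0.27² + (-1.86)²) = √(5.4756 + 3.2041 + 0.0729 + 3.4596) = √12.2122, |v| = √((-1.94)² + (-0.24)² + 1.27² + 1.62²) = √(3.7636 + 0.0576 + 1.6129 + 2.6244) = √8.0585.
cos θ = (u·v)/(|u||v|) = -6.7803/(√12.2122·√8.0585) ≈ -0.6835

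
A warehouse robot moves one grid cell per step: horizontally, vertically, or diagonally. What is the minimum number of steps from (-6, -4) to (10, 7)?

max(|x_i - y_i|) = max(|-6 - 10|, |-4 - 7|) = max(16, 11) = 16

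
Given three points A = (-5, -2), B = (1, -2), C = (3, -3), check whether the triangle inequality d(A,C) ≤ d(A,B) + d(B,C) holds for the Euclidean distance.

d(A,B) = √(6² + 0²) = √36 = 6, d(B,C) = √(2² + 1²) = √5 ≈ 2.2361, d(A,C) = √(8² + 1²) = √65 ≈ 8.0623.
d(A,C) ≈ 8.0623 ≤ 6 + 2.2361 = 8.2361. Triangle inequality is satisfied.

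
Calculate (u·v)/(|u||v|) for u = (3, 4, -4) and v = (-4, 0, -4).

With u = (3, 4, -4), v = (-4, 0, -4):
u·v = 3·(-4) + 4·0 + (-4)·(-4) = (-12) + 0 + 16 = 4.
|u| = √(3² + 4² + (-4)²) = √41, |v| = √((-4)² + 0² + (-4)²) = √32, so |u||v| = √(41·32) = √1312.
cos θ = (u·v)/(|u||v|) = 4/√1312 ≈ 0.1104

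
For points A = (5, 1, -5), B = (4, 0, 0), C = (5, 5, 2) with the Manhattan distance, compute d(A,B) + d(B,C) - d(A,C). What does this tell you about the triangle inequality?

d(A,B) = 1 + 1 + 5 = 7, d(B,C) = 1 + 5 + 2 = 8, d(A,C) = 0 + 4 + 7 = 11.
d(A,B) + d(B,C) - d(A,C) = 7 + 8 - 11 = 15 - 11 = 4. This is ≥ 0, so the triangle inequality holds for these points.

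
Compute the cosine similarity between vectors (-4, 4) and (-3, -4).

With u = (-4, 4), v = (-3, -4):
u·v = (-4)·(-3) + 4·(-4) = 12 + (-16) = -4.
|u| = √((-4)² + 4²) = √32, |v| = √((-3)² + (-4)²) = √25, so |u||v| = √(32·25) = √800.
cos θ = (u·v)/(|u||v|) = -4/√800 ≈ -0.1414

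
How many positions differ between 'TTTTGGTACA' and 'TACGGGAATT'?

Differing positions: 2, 3, 4, 7, 9, 10. Hamming distance = 6.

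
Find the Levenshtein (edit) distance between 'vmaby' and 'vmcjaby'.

Let D[i][j] be the edit distance between the first i characters of 'vmaby' and the first j characters of 'vmcjaby', with D[i][0] = i, D[0][j] = j, and D[i][j] = D[i-1][j-1] if the characters match, else 1 + min(D[i-1][j], D[i][j-1], D[i-1][j-1]). Filling the table (rows: prefixes of 'vmaby', columns: prefixes of 'vmcjaby'):
     ε  v  m  c  j  a  b  y
  ε  0  1  2  3  4  5  6  7
  v  1  0  1  2  3  4  5  6
  m  2  1  0  1  2  3  4  5
  a  3  2  1  1  2  2  3  4
  b  4  3  2  2  2  3  2  3
  y  5  4  3  3  3  3  3  2
The bottom-right entry gives D[5][7] = 2, so no sequence of fewer than 2 edits works. Backtracking through the table gives one optimal edit sequence (2 edits):
  vmaby → vmcaby (ins c @3)
  vmcaby → vmcjaby (ins j @4)
Edit distance = 2.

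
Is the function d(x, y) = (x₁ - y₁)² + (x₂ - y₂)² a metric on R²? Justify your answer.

No. The squared Euclidean distance fails the triangle inequality. Counterexample: x = (0, 0), y = (1, 4), z = (2, 8). d(x,z) = 2² + 8² = 68, but d(x,y) + d(y,z) = (1² + 4²) + (1² + 4²) = 17 + 17 = 34. Since 68 > 34, the triangle inequality is violated. (Note: √d, the ordinary Euclidean distance, IS a metric.)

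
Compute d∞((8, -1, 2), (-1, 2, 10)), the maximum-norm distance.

max(|x_i - y_i|) = max(|8 - (-1)|, |-1 - 2|, |2 - 10|) = max(9, 3, 8) = 9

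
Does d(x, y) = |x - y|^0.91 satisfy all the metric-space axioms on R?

Yes. With 0 < p = 0.91 ≤ 1, d(x,y) = |x-y|^0.91 is a metric on R. Non-negativity and symmetry are immediate; |x-y|^0.91 = 0 ⟺ |x-y| = 0 ⟺ x = y. For the triangle inequality, the function t ↦ t^0.91 is subadditive on [0,∞) when p ≤ 1, so |x-z|^0.91 ≤ (|x-y| + |y-z|)^0.91 ≤ |x-y|^0.91 + |y-z|^0.91.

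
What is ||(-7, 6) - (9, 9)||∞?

max(|x_i - y_i|) = max(|-7 - 9|, |6 - 9|) = max(16, 3) = 16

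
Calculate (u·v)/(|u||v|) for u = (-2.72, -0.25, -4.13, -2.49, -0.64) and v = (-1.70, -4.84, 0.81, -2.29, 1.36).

With u = (-2.72, -0.25, -4.13, -2.49, -0.64), v = (-1.70, -4.84, 0.81, -2.29, 1.36):
u·v = (-2.72)·(-1.7) + (-0.25)·(-4.84) + (-4.13)·0.81 + (-2.49)·(-2.29) + (-0.64)·1.36 = 4.624 + 1.21 + (-3.3453) + 5.7021 + (-0.8704) = 7.3204.
|u| = √((-2.72)² + (-0.25)² + (-4.13)² + (-2.49)² + (-0.64)²) = √(7.3984 + 0.0625 + 17.0569 + 6.2001 + 0.4096) = √31.1275, |v| = √((-1.7)² + (-4.84)² + 0.81² + (-2.29)² + 1.36²) = √(2.89 + 23.4256 + 0.6561 + 5.2441 + 1.8496) = √34.0654.
cos θ = (u·v)/(|u||v|) = 7.3204/(√31.1275·√34.0654) ≈ 0.2248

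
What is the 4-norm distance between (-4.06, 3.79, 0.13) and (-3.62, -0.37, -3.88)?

(Σ|x_i - y_i|^4)^(1/4) = (|-4.06 - (-3.62)|^4 + |3.79 - (-0.37)|^4 + |0.13 - (-3.88)|^4)^(1/4)
= (0.44^4 + 4.16^4 + 4.01^4)^(1/4) ≈ (0.0375 + 299.4838 + 258.5696)^(1/4) = (558.0909)^(1/4) ≈ 4.8604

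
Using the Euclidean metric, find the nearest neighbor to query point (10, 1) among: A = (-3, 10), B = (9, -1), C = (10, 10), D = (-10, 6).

Distances: d(A) ≈ 15.8114, d(B) ≈ 2.2361, d(C) = 9, d(D) ≈ 20.6155. Nearest: B = (9, -1) with distance 2.2361.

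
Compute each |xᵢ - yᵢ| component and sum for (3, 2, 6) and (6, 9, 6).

Σ|x_i - y_i| = |3 - 6| + |2 - 9| + |6 - 6| = 3 + 7 + 0 = 10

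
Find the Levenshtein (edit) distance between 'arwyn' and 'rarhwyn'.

Let D[i][j] be the edit distance between the first i characters of 'arwyn' and the first j characters of 'rarhwyn', with D[i][0] = i, D[0][j] = j, and D[i][j] = D[i-1][j-1] if the characters match, else 1 + min(D[i-1][j], D[i][j-1], D[i-1][j-1]). Filling the table (rows: prefixes of 'arwyn', columns: prefixes of 'rarhwyn'):
     ε  r  a  r  h  w  y  n
  ε  0  1  2  3  4  5  6  7
  a  1  1  1  2  3  4  5  6
  r  2  1  2  1  2  3  4  5
  w  3  2  2  2  2  2  3  4
  y  4  3  3  3  3  3  2  3
  n  5  4  4  4  4  4  3  2
The bottom-right entry gives D[5][7] = 2, so no sequence of fewer than 2 edits works. Backtracking through the table gives one optimal edit sequence (2 edits):
  arwyn → rarwyn (ins r @1)
  rarwyn → rarhwyn (ins h @4)
Edit distance = 2.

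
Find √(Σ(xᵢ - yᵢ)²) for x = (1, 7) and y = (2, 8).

√(Σ(x_i - y_i)²) = √((1 - 2)² + (7 - 8)²)
= √((-1)² + (-1)²) = √(1 + 1) = √2 ≈ 1.4142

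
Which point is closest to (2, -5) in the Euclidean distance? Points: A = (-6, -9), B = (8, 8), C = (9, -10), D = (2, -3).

Distances: d(A) ≈ 8.9443, d(B) ≈ 14.3178, d(C) ≈ 8.6023, d(D) = 2. Nearest: D = (2, -3) with distance 2.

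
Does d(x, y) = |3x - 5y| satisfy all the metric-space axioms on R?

No. d fails symmetry: d(5, 8) = |3·5 - 5·8| = |-25| = 25, but d(8, 5) = |3·8 - 5·5| = |-1| = 1. Since 25 ≠ 1, d(x,y) ≠ d(y,x) in general.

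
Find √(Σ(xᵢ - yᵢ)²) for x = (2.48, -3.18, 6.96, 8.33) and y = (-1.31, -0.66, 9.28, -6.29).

√(Σ(x_i - y_i)²) = √((2.48 - (-1.31))² + (-3.18 - (-0.66))² + (6.96 - 9.28)² + (8.33 - (-6.29))²)
= √(3.79² + (-2.52)² + (-2.32)² + 14.62²) = √(14.3641 + 6.3504 + 5.3824 + 213.7444) = √239.8413 ≈ 15.4868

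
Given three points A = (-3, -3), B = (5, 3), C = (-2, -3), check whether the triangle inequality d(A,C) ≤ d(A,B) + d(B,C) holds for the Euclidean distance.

d(A,B) = √(8² + 6²) = √100 = 10, d(B,C) = √(7² + 6²) = √85 ≈ 9.2195, d(A,C) = √(1² + 0²) = √1 = 1.
d(A,C) = 1 ≤ 10 + 9.2195 = 19.2195. Triangle inequality is satisfied.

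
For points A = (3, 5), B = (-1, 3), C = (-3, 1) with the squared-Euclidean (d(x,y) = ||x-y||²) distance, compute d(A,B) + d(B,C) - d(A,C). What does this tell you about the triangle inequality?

d(A,B) = 4² + 2² = 20, d(B,C) = 2² + 2² = 8, d(A,C) = 6² + 4² = 52.
d(A,B) + d(B,C) - d(A,C) = 20 + 8 - 52 = 28 - 52 = -24. This is < 0, so the triangle inequality FAILS for these points (squared-Euclidean is not a metric).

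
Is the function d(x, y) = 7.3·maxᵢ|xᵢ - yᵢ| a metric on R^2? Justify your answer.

Yes. The L∞ (Chebyshev) norm induces a metric on R^2, and multiplying a metric by a positive constant 7.3 > 0 preserves all four axioms: non-negativity (7.3·||x-y|| ≥ 0), identity (7.3·||x-y|| = 0 ⟺ ||x-y|| = 0 ⟺ x = y), symmetry (||x-y|| = ||y-x||), and the triangle inequality (7.3·||x-z|| ≤ 7.3·||x-y|| + 7.3·||y-z||). So d is a metric.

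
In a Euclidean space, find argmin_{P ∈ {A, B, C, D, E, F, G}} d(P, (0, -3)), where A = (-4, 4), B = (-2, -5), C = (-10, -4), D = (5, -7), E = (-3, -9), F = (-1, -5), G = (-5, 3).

Distances: d(A) ≈ 8.0623, d(B) ≈ 2.8284, d(C) ≈ 10.0499, d(D) ≈ 6.4031, d(E) ≈ 6.7082, d(F) ≈ 2.2361, d(G) ≈ 7.8102. Nearest: F = (-1, -5) with distance 2.2361.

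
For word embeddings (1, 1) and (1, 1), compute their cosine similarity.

With u = (1, 1), v = (1, 1):
u·v = 1·1 + 1·1 = 1 + 1 = 2.
|u| = √(1² + 1²) = √2, |v| = √(1² + 1²) = √2, so |u||v| = √(2·2) = √4 = 2.
cos θ = (u·v)/(|u||v|) = 2/2 = 1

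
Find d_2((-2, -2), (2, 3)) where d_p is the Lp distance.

(Σ|x_i - y_i|^2)^(1/2) = (|-2 - 2|^2 + |-2 - 3|^2)^(1/2)
= (4^2 + 5^2)^(1/2) = (16 + 25)^(1/2) = (41)^(1/2) ≈ 6.4031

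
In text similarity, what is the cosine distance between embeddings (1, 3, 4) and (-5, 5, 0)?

With u = (1, 3, 4), v = (-5, 5, 0):
u·v = 1·(-5) + 3·5 + 4·0 = (-5) + 15 + 0 = 10.
|u| = √(1² + 3² + 4²) = √26, |v| = √((-5)² + 5² + 0²) = √50, so |u||v| = √(26·50) = √1300.
cos θ = (u·v)/(|u||v|) = 10/√1300 ≈ 0.2774
Cosine distance = 1 - cos θ ≈ 1 - 0.2774 = 0.7226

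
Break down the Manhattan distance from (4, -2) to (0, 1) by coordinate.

Σ|x_i - y_i| = |4 - 0| + |-2 - 1| = 4 + 3 = 7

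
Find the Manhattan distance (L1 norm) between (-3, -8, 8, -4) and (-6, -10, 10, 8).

Σ|x_i - y_i| = |-3 - (-6)| + |-8 - (-10)| + |8 - 10| + |-4 - 8| = 3 + 2 + 2 + 12 = 19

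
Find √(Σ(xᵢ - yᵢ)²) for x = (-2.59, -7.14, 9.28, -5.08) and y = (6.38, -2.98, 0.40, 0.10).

√(Σ(x_i - y_i)²) = √((-2.59 - 6.38)² + (-7.14 - (-2.98))² + (9.28 - 0.4)² + (-5.08 - 0.1)²)
= √((-8.97)² + (-4.16)² + 8.88² + (-5.18)²) = √(80.4609 + 17.3056 + 78.8544 + 26.8324) = √203.4533 ≈ 14.2637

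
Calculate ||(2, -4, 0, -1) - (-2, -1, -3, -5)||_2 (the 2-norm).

(Σ|x_i - y_i|^2)^(1/2) = (|2 - (-2)|^2 + |-4 - (-1)|^2 + |0 - (-3)|^2 + |-1 - (-5)|^2)^(1/2)
= (4^2 + 3^2 + 3^2 + 4^2)^(1/2) = (16 + 9 + 9 + 16)^(1/2) = (50)^(1/2) ≈ 7.0711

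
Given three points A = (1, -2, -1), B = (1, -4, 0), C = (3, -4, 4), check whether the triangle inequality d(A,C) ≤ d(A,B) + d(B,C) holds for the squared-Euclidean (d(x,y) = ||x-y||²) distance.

d(A,B) = 0² + 2² + 1² = 5, d(B,C) = 2² + 0² + 4² = 20, d(A,C) = 2² + 2² + 5² = 33.
d(A,C) = 33 > 5 + 20 = 25. Triangle inequality is VIOLATED. (Squared-Euclidean is not a metric — this is a counterexample.)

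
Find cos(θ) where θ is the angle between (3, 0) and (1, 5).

With u = (3, 0), v = (1, 5):
u·v = 3·1 + 0·5 = 3 + 0 = 3.
|u| = √(3² + 0²) = √9, |v| = √(1² + 5²) = √26, so |u||v| = √(9·26) = √234.
cos θ = (u·v)/(|u||v|) = 3/√234 ≈ 0.1961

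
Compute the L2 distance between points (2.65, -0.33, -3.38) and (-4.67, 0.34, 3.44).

(Σ|x_i - y_i|^2)^(1/2) = (|2.65 - (-4.67)|^2 + |-0.33 - 0.34|^2 + |-3.38 - 3.44|^2)^(1/2)
= (7.32^2 + 0.67^2 + 6.82^2)^(1/2) = (53.5824 + 0.4489 + 46.5124)^(1/2) = (100.5437)^(1/2) ≈ 10.0271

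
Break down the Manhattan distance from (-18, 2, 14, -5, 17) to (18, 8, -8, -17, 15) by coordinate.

Σ|x_i - y_i| = |-18 - 18| + |2 - 8| + |14 - (-8)| + |-5 - (-17)| + |17 - 15| = 36 + 6 + 22 + 12 + 2 = 78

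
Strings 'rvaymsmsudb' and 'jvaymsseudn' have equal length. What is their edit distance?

Let D[i][j] be the edit distance between the first i characters of 'rvaymsmsudb' and the first j characters of 'jvaymsseudn', with D[i][0] = i, D[0][j] = j, and D[i][j] = D[i-1][j-1] if the characters match, else 1 + min(D[i-1][j], D[i][j-1], D[i-1][j-1]). Filling the table (rows: prefixes of 'rvaymsmsudb', columns: prefixes of 'jvaymsseudn'):
     ε  j  v  a  y  m  s  s  e  u  d  n
  ε  0  1  2  3  4  5  6  7  8  9 10 11
  r  1  1  2  3  4  5  6  7  8  9 10 11
  v  2  2  1  2  3  4  5  6  7  8  9 10
  a  3  3  2  1  2  3  4  5  6  7  8  9
  y  4  4  3  2  1  2  3  4  5  6  7  8
  m  5  5  4  3  2  1  2  3  4  5  6  7
  s  6  6  5  4  3  2  1  2  3  4  5  6
  m  7  7  6  5  4  3  2  2  3  4  5  6
  s  8  8  7  6  5  4  3  2  3  4  5  6
  u  9  9  8  7  6  5  4  3  3  3  4  5
  d 10 10  9  8  7  6  5  4  4  4  3  4
  b 11 11 10  9  8  7  6  5  5  5  4  4
The bottom-right entry gives D[11][11] = 4, so no sequence of fewer than 4 edits works. Backtracking through the table gives one optimal edit sequence (4 edits):
  rvaymsmsudb → jvaymsmsudb (sub r→j @1)
  jvaymsmsudb → jvaymsssudb (sub m→s @7)
  jvaymsssudb → jvaymsseudb (sub s→e @8)
  jvaymsseudb → jvaymsseudn (sub b→n @11)
Edit distance = 4.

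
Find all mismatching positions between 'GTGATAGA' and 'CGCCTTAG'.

Differing positions: 1, 2, 3, 4, 6, 7, 8. Hamming distance = 7.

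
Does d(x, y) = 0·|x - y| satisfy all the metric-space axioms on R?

No. With c = 0, d(x,y) = 0 for all x, y. This fails identity of indiscernibles: d(5, 10) = 0 but 5 ≠ 10.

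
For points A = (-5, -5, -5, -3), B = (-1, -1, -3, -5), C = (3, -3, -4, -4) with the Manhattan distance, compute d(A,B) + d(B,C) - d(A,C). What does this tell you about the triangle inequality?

d(A,B) = 4 + 4 + 2 + 2 = 12, d(B,C) = 4 + 2 + 1 + 1 = 8, d(A,C) = 8 + 2 + 1 + 1 = 12.
d(A,B) + d(B,C) - d(A,C) = 12 + 8 - 12 = 20 - 12 = 8. This is ≥ 0, so the triangle inequality holds for these points.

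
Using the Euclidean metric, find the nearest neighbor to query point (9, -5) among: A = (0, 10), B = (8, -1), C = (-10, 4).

Distances: d(A) ≈ 17.4929, d(B) ≈ 4.1231, d(C) ≈ 21.0238. Nearest: B = (8, -1) with distance 4.1231.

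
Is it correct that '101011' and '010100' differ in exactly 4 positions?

Differing positions: 1, 2, 3, 4, 5, 6. Hamming distance = 6, so the claim that d_H = 4 is false.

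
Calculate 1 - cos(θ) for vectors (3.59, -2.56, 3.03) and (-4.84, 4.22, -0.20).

With u = (3.59, -2.56, 3.03), v = (-4.84, 4.22, -0.20):
u·v = 3.59·(-4.84) + (-2.56)·4.22 + 3.03·(-0.2) = (-17.3756) + (-10.8032) + (-0.606) = -28.7848.
|u| = √(3.59² + (-2.56)² + 3.03²) = √(12.8881 + 6.5536 + 9.1809) = √28.6226, |v| = √((-4.84)² + 4.22² + (-0.2)²) = √(23.4256 + 17.8084 + 0.04) = √41.274.
cos θ = (u·v)/(|u||v|) = -28.7848/(√28.6226·√41.274) ≈ -0.8375
Cosine distance = 1 - cos θ ≈ 1 - (-0.8375) = 1.8375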